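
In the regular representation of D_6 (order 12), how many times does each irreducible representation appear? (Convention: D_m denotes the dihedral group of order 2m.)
Each irreducible V_i of dimension d_i appears with multiplicity d_i, i.e. rho_reg = (direct sum over all irreducibles V_i) d_i V_i. The irreducible dimensions for D_6 are 1, 1, 1, 1, 2, 2: 4 irreducibles of dimension 1, each with multiplicity 1; 2 irreducibles of dimension 2, each with multiplicity 2. Total dimension 4*1*1 + 2*2*2 = 12 = |G|.

Reasoning: General theorem: in the regular representation of a finite group G, each irreducible appears with multiplicity equal to its dimension. Check: dim(rho_reg) = sum d_i^2 = 1 + 1 + 1 + 1 + 4 + 4 = 12 = |G|.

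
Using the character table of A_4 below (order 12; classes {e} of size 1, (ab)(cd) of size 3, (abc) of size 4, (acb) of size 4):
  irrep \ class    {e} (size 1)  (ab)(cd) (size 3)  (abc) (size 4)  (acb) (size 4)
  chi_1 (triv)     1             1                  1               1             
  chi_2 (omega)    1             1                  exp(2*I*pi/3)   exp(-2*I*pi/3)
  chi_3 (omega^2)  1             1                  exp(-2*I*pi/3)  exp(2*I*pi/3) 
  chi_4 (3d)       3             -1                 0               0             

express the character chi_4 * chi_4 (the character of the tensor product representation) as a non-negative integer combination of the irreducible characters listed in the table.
chi_4 tensor chi_4 = chi_1 + chi_2 + chi_3 + 2*chi_4 (all other irreducibles have multiplicity 0).

Solution. The character of a tensor product is the pointwise product (chi_4 * chi_4)(C) = chi_4(C) * chi_4(C):
  {e}: (3)*(3), (ab)(cd): (-1)*(-1), (abc): (0)*(0), (acb): (0)*(0)
so (chi_4 * chi_4) takes values
  {e} -> 9, (ab)(cd) -> 1, (abc) -> 0, (acb) -> 0.
Now take the inner product of this character with each irreducible chi from the table, <chi_4*chi_4, chi> = (1/12) sum_C |C| (chi_4*chi_4)(C) conj(chi(C)):
  <chi_4*chi_4, chi_1> = (1/12)[1*(9)*conj(1) + 3*(1)*conj(1) + 4*(0)*conj(1) + 4*(0)*conj(1)]
      = (1/12)[(9) + (3) + (0) + (0)] = 12/12 = 1
  <chi_4*chi_4, chi_2> = (1/12)[1*(9)*conj(1) + 3*(1)*conj(1) + 4*(0)*conj(exp(2*I*pi/3)) + 4*(0)*conj(exp(-2*I*pi/3))]
      = (1/12)[(9) + (3) + (0) + (0)] = 12/12 = 1
  <chi_4*chi_4, chi_3> = (1/12)[1*(9)*conj(1) + 3*(1)*conj(1) + 4*(0)*conj(exp(-2*I*pi/3)) + 4*(0)*conj(exp(2*I*pi/3))]
      = (1/12)[(9) + (3) + (0) + (0)] = 12/12 = 1
  <chi_4*chi_4, chi_4> = (1/12)[1*(9)*conj(3) + 3*(1)*conj(-1) + 4*(0)*conj(0) + 4*(0)*conj(0)]
      = (1/12)[(27) + (-3) + (0) + (0)] = 24/12 = 2
(Exp terms are combined using exp(i*s)*conj(exp(i*t)) = exp(i*(s-t)), and sums of them are collapsed using the identity that for every m > 1 the m distinct m-th roots of unity sum to 0, e.g. 1 + exp(2*I*pi/3) + exp(-2*I*pi/3) = 0.)
Hence the multiplicities are chi_1: 1, chi_2: 1, chi_3: 1, chi_4: 2. Dimension check: dim(chi_4)*dim(chi_4) = 3*3 = 9 and sum (mult * dim) = 1*1 + 1*1 + 1*1 + 2*3 = 9.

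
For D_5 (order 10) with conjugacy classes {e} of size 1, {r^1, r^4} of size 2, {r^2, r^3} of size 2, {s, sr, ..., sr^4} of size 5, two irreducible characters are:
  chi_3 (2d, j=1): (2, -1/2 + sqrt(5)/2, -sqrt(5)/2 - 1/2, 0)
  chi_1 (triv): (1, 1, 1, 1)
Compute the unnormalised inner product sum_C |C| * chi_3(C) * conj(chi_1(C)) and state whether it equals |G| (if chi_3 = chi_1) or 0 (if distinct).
Sum = 0; so <chi_3, chi_1> = 0 (distinct irreducibles are orthogonal).

Explanation: Compute term by term over conjugacy classes (|C| * chi_3(C) * conj(chi_1(C))):
  1*(2)*conj(1) + 2*(-1/2 + sqrt(5)/2)*conj(1) + 2*(-sqrt(5)/2 - 1/2)*conj(1) + 5*(0)*conj(1)
  = (2) + (-1 + sqrt(5)) + (-sqrt(5) - 1) + (0)
  = 0.
Dividing by |G| = 10 gives 0/10 = 0, matching the row-orthogonality relation <chi_3, chi_1> = [chi_3 = chi_1].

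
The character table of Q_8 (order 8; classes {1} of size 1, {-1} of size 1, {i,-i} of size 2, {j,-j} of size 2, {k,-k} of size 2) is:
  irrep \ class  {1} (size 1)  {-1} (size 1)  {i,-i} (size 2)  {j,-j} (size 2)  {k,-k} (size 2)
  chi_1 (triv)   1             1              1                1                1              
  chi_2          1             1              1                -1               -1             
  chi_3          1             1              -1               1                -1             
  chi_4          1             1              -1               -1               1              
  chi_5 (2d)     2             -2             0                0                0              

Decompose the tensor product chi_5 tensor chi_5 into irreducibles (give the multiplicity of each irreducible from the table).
chi_5 tensor chi_5 = chi_1 + chi_2 + chi_3 + chi_4 (all other irreducibles have multiplicity 0).

The character of a tensor product is the pointwise product (chi_5 * chi_5)(C) = chi_5(C) * chi_5(C):
  {1}: (2)*(2), {-1}: (-2)*(-2), {i,-i}: (0)*(0), {j,-j}: (0)*(0), {k,-k}: (0)*(0)
so (chi_5 * chi_5) takes values
  {1} -> 4, {-1} -> 4, {i,-i} -> 0, {j,-j} -> 0, {k,-k} -> 0.
Now take the inner product of this character with each irreducible chi from the table, <chi_5*chi_5, chi> = (1/8) sum_C |C| (chi_5*chi_5)(C) conj(chi(C)):
  <chi_5*chi_5, chi_1> = (1/8)[1*(4)*conj(1) + 1*(4)*conj(1) + 2*(0)*conj(1) + 2*(0)*conj(1) + 2*(0)*conj(1)]
      = (1/8)[(4) + (4) + (0) + (0) + (0)] = 8/8 = 1
  <chi_5*chi_5, chi_2> = (1/8)[1*(4)*conj(1) + 1*(4)*conj(1) + 2*(0)*conj(1) + 2*(0)*conj(-1) + 2*(0)*conj(-1)]
      = (1/8)[(4) + (4) + (0) + (0) + (0)] = 8/8 = 1
  <chi_5*chi_5, chi_3> = (1/8)[1*(4)*conj(1) + 1*(4)*conj(1) + 2*(0)*conj(-1) + 2*(0)*conj(1) + 2*(0)*conj(-1)]
      = (1/8)[(4) + (4) + (0) + (0) + (0)] = 8/8 = 1
  <chi_5*chi_5, chi_4> = (1/8)[1*(4)*conj(1) + 1*(4)*conj(1) + 2*(0)*conj(-1) + 2*(0)*conj(-1) + 2*(0)*conj(1)]
      = (1/8)[(4) + (4) + (0) + (0) + (0)] = 8/8 = 1
  <chi_5*chi_5, chi_5> = (1/8)[1*(4)*conj(2) + 1*(4)*conj(-2) + 2*(0)*conj(0) + 2*(0)*conj(0) + 2*(0)*conj(0)]
      = (1/8)[(8) + (-8) + (0) + (0) + (0)] = 0/8 = 0
Hence the multiplicities are chi_1: 1, chi_2: 1, chi_3: 1, chi_4: 1. Dimension check: dim(chi_5)*dim(chi_5) = 2*2 = 4 and sum (mult * dim) = 1*1 + 1*1 + 1*1 + 1*1 = 4.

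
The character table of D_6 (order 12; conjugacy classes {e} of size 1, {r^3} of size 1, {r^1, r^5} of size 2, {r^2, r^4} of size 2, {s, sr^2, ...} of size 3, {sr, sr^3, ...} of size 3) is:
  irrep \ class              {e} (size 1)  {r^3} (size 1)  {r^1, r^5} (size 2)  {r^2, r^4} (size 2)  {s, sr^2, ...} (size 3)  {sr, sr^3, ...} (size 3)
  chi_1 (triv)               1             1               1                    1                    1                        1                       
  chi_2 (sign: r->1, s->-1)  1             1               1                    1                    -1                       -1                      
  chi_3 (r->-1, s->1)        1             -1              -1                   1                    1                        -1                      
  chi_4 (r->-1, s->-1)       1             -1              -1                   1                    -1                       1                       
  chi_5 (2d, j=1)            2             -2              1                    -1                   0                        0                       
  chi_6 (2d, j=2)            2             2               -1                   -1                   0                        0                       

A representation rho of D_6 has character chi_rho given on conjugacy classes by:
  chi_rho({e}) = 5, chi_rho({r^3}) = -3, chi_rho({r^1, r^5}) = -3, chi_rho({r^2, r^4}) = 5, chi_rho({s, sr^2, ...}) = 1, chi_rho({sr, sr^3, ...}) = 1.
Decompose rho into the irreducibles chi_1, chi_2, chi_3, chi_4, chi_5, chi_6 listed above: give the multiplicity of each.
Multiplicities: chi_1: 1, chi_2: 0, chi_3: 2, chi_4: 2, chi_5: 0, chi_6: 0.

Argument: Use <chi_rho, chi> = (1/|G|) sum_C |C| * chi_rho(C) * conj(chi(C)) with |G| = 12 for each irreducible chi in the table:
  <chi_rho, chi_1> = (1/12)[1*(5)*conj(1) + 1*(-3)*conj(1) + 2*(-3)*conj(1) + 2*(5)*conj(1) + 3*(1)*conj(1) + 3*(1)*conj(1)]
      = (1/12)[(5) + (-3) + (-6) + (10) + (3) + (3)] = 12/12 = 1
  <chi_rho, chi_2> = (1/12)[1*(5)*conj(1) + 1*(-3)*conj(1) + 2*(-3)*conj(1) + 2*(5)*conj(1) + 3*(1)*conj(-1) + 3*(1)*conj(-1)]
      = (1/12)[(5) + (-3) + (-6) + (10) + (-3) + (-3)] = 0/12 = 0
  <chi_rho, chi_3> = (1/12)[1*(5)*conj(1) + 1*(-3)*conj(-1) + 2*(-3)*conj(-1) + 2*(5)*conj(1) + 3*(1)*conj(1) + 3*(1)*conj(-1)]
      = (1/12)[(5) + (3) + (6) + (10) + (3) + (-3)] = 24/12 = 2
  <chi_rho, chi_4> = (1/12)[1*(5)*conj(1) + 1*(-3)*conj(-1) + 2*(-3)*conj(-1) + 2*(5)*conj(1) + 3*(1)*conj(-1) + 3*(1)*conj(1)]
      = (1/12)[(5) + (3) + (6) + (10) + (-3) + (3)] = 24/12 = 2
  <chi_rho, chi_5> = (1/12)[1*(5)*conj(2) + 1*(-3)*conj(-2) + 2*(-3)*conj(1) + 2*(5)*conj(-1) + 3*(1)*conj(0) + 3*(1)*conj(0)]
      = (1/12)[(10) + (6) + (-6) + (-10) + (0) + (0)] = 0/12 = 0
  <chi_rho, chi_6> = (1/12)[1*(5)*conj(2) + 1*(-3)*conj(2) + 2*(-3)*conj(-1) + 2*(5)*conj(-1) + 3*(1)*conj(0) + 3*(1)*conj(0)]
      = (1/12)[(10) + (-6) + (6) + (-10) + (0) + (0)] = 0/12 = 0
Dimension check: dim(rho) = sum (mult * dim) = 1*1 + 0*1 + 2*1 + 2*1 + 0*2 + 0*2 = 5 = chi_rho(e) = 5.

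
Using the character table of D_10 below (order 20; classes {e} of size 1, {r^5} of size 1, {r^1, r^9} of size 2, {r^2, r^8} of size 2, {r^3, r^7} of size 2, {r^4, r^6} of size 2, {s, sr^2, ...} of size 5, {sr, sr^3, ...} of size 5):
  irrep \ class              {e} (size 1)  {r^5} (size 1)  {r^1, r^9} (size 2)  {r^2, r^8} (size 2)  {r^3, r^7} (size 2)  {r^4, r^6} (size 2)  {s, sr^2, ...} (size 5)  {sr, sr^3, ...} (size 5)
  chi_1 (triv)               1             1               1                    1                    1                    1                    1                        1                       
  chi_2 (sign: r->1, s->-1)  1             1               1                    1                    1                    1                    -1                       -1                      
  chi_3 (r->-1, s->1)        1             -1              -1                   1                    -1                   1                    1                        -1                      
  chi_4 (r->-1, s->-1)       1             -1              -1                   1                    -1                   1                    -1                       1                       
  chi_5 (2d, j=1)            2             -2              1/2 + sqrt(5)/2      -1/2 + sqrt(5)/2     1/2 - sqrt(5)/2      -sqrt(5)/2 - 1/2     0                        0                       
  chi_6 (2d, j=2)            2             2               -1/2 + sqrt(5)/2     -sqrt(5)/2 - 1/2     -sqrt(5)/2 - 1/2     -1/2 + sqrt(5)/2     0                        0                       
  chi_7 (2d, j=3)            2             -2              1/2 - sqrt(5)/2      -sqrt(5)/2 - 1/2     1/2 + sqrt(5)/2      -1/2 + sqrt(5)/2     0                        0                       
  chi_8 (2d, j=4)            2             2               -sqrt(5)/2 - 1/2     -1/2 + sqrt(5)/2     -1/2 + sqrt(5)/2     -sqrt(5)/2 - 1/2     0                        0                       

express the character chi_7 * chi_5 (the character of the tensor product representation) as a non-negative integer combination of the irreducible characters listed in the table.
chi_7 tensor chi_5 = chi_6 + chi_8 (all other irreducibles have multiplicity 0).

Working: The character of a tensor product is the pointwise product (chi_7 * chi_5)(C) = chi_7(C) * chi_5(C):
  {e}: (2)*(2), {r^5}: (-2)*(-2), {r^1, r^9}: (1/2 - sqrt(5)/2)*(1/2 + sqrt(5)/2), {r^2, r^8}: (-sqrt(5)/2 - 1/2)*(-1/2 + sqrt(5)/2), {r^3, r^7}: (1/2 + sqrt(5)/2)*(1/2 - sqrt(5)/2), {r^4, r^6}: (-1/2 + sqrt(5)/2)*(-sqrt(5)/2 - 1/2), {s, sr^2, ...}: (0)*(0), {sr, sr^3, ...}: (0)*(0)
so (chi_7 * chi_5) takes values
  {e} -> 4, {r^5} -> 4, {r^1, r^9} -> -1, {r^2, r^8} -> -1, {r^3, r^7} -> -1, {r^4, r^6} -> -1, {s, sr^2, ...} -> 0, {sr, sr^3, ...} -> 0.
Now take the inner product of this character with each irreducible chi from the table, <chi_7*chi_5, chi> = (1/20) sum_C |C| (chi_7*chi_5)(C) conj(chi(C)):
  <chi_7*chi_5, chi_1> = (1/20)[1*(4)*conj(1) + 1*(4)*conj(1) + 2*(-1)*conj(1) + 2*(-1)*conj(1) + 2*(-1)*conj(1) + 2*(-1)*conj(1) + 5*(0)*conj(1) + 5*(0)*conj(1)]
      = (1/20)[(4) + (4) + (-2) + (-2) + (-2) + (-2) + (0) + (0)] = 0/20 = 0
  <chi_7*chi_5, chi_2> = (1/20)[1*(4)*conj(1) + 1*(4)*conj(1) + 2*(-1)*conj(1) + 2*(-1)*conj(1) + 2*(-1)*conj(1) + 2*(-1)*conj(1) + 5*(0)*conj(-1) + 5*(0)*conj(-1)]
      = (1/20)[(4) + (4) + (-2) + (-2) + (-2) + (-2) + (0) + (0)] = 0/20 = 0
  <chi_7*chi_5, chi_3> = (1/20)[1*(4)*conj(1) + 1*(4)*conj(-1) + 2*(-1)*conj(-1) + 2*(-1)*conj(1) + 2*(-1)*conj(-1) + 2*(-1)*conj(1) + 5*(0)*conj(1) + 5*(0)*conj(-1)]
      = (1/20)[(4) + (-4) + (2) + (-2) + (2) + (-2) + (0) + (0)] = 0/20 = 0
  <chi_7*chi_5, chi_4> = (1/20)[1*(4)*conj(1) + 1*(4)*conj(-1) + 2*(-1)*conj(-1) + 2*(-1)*conj(1) + 2*(-1)*conj(-1) + 2*(-1)*conj(1) + 5*(0)*conj(-1) + 5*(0)*conj(1)]
      = (1/20)[(4) + (-4) + (2) + (-2) + (2) + (-2) + (0) + (0)] = 0/20 = 0
  <chi_7*chi_5, chi_5> = (1/20)[1*(4)*conj(2) + 1*(4)*conj(-2) + 2*(-1)*conj(1/2 + sqrt(5)/2) + 2*(-1)*conj(-1/2 + sqrt(5)/2) + 2*(-1)*conj(1/2 - sqrt(5)/2) + 2*(-1)*conj(-sqrt(5)/2 - 1/2) + 5*(0)*conj(0) + 5*(0)*conj(0)]
      = (1/20)[(8) + (-8) + (-sqrt(5) - 1) + (1 - sqrt(5)) + (-1 + sqrt(5)) + (1 + sqrt(5)) + (0) + (0)] = 0/20 = 0
  <chi_7*chi_5, chi_6> = (1/20)[1*(4)*conj(2) + 1*(4)*conj(2) + 2*(-1)*conj(-1/2 + sqrt(5)/2) + 2*(-1)*conj(-sqrt(5)/2 - 1/2) + 2*(-1)*conj(-sqrt(5)/2 - 1/2) + 2*(-1)*conj(-1/2 + sqrt(5)/2) + 5*(0)*conj(0) + 5*(0)*conj(0)]
      = (1/20)[(8) + (8) + (1 - sqrt(5)) + (1 + sqrt(5)) + (1 + sqrt(5)) + (1 - sqrt(5)) + (0) + (0)] = 20/20 = 1
  <chi_7*chi_5, chi_7> = (1/20)[1*(4)*conj(2) + 1*(4)*conj(-2) + 2*(-1)*conj(1/2 - sqrt(5)/2) + 2*(-1)*conj(-sqrt(5)/2 - 1/2) + 2*(-1)*conj(1/2 + sqrt(5)/2) + 2*(-1)*conj(-1/2 + sqrt(5)/2) + 5*(0)*conj(0) + 5*(0)*conj(0)]
      = (1/20)[(8) + (-8) + (-1 + sqrt(5)) + (1 + sqrt(5)) + (-sqrt(5) - 1) + (1 - sqrt(5)) + (0) + (0)] = 0/20 = 0
  <chi_7*chi_5, chi_8> = (1/20)[1*(4)*conj(2) + 1*(4)*conj(2) + 2*(-1)*conj(-sqrt(5)/2 - 1/2) + 2*(-1)*conj(-1/2 + sqrt(5)/2) + 2*(-1)*conj(-1/2 + sqrt(5)/2) + 2*(-1)*conj(-sqrt(5)/2 - 1/2) + 5*(0)*conj(0) + 5*(0)*conj(0)]
      = (1/20)[(8) + (8) + (1 + sqrt(5)) + (1 - sqrt(5)) + (1 - sqrt(5)) + (1 + sqrt(5)) + (0) + (0)] = 20/20 = 1
Hence the multiplicities are chi_6: 1, chi_8: 1. Dimension check: dim(chi_7)*dim(chi_5) = 2*2 = 4 and sum (mult * dim) = 1*2 + 1*2 = 4.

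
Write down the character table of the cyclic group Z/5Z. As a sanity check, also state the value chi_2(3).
Character table of Z/5Z (irreps indexed chi_0,...,chi_4 with chi_k(m) = zeta_5^(k*m), zeta_5 = exp(2*pi*i/5)):
  irrep \ class  {0} (size 1)  {1} (size 1)    {2} (size 1)    {3} (size 1)    {4} (size 1)  
  chi_0          1             1               1               1               1             
  chi_1          1             exp(2*I*pi/5)   exp(4*I*pi/5)   exp(-4*I*pi/5)  exp(-2*I*pi/5)
  chi_2          1             exp(4*I*pi/5)   exp(-2*I*pi/5)  exp(2*I*pi/5)   exp(-4*I*pi/5)
  chi_3          1             exp(-4*I*pi/5)  exp(2*I*pi/5)   exp(-2*I*pi/5)  exp(4*I*pi/5) 
  chi_4          1             exp(-2*I*pi/5)  exp(-4*I*pi/5)  exp(4*I*pi/5)   exp(2*I*pi/5) 

Spot check: chi_2(3) = zeta_5^(2*3) = zeta_5^6 = exp(2*I*pi/5).

Z/5Z is abelian, so all 5 irreducible complex representations are 1-dimensional. They are given by chi_k(m) = zeta_5^(k*m) for k = 0,...,4. Row orthogonality: sum_m chi_k(m) conj(chi_l(m)) = 5 * [k = l].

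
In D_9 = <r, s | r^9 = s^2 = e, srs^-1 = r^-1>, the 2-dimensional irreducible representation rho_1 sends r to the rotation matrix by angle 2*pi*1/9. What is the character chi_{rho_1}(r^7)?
chi_{rho_1}(r^7) = 2*cos(2*pi*1*7/9) = 2*cos(4*pi/9)

Details: rho_1(r^7) is rotation by angle 2*pi*1*7/9, whose trace is 2*cos(2*pi*1*7/9) = 2*cos(4*pi/9).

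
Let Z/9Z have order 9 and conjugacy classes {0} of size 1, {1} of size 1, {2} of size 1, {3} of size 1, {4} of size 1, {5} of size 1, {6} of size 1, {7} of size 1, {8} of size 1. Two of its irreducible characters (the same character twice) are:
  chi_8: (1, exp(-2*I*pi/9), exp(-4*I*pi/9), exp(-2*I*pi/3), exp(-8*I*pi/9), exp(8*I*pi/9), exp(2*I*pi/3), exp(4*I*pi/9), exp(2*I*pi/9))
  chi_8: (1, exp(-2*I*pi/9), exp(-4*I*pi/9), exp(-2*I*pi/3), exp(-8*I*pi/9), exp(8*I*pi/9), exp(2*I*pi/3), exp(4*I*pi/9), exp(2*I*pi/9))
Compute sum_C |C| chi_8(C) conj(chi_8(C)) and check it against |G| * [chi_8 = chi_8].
Sum = 9 = |G| = 9; so <chi_8, chi_8> = 1 (norm-1 confirms irreducibility).

Explanation: Compute term by term over conjugacy classes (|C| * chi_8(C) * conj(chi_8(C))):
  1*(1)*conj(1) + 1*(exp(-2*I*pi/9))*conj(exp(-2*I*pi/9)) + 1*(exp(-4*I*pi/9))*conj(exp(-4*I*pi/9)) + 1*(exp(-2*I*pi/3))*conj(exp(-2*I*pi/3)) + 1*(exp(-8*I*pi/9))*conj(exp(-8*I*pi/9)) + 1*(exp(8*I*pi/9))*conj(exp(8*I*pi/9)) + 1*(exp(2*I*pi/3))*conj(exp(2*I*pi/3)) + 1*(exp(4*I*pi/9))*conj(exp(4*I*pi/9)) + 1*(exp(2*I*pi/9))*conj(exp(2*I*pi/9))
  = (1) + (1) + (1) + (1) + (1) + (1) + (1) + (1) + (1)
  = 9.
(Exp terms are combined using exp(i*s)*conj(exp(i*t)) = exp(i*(s-t)), and sums of them are collapsed using the identity that for every m > 1 the m distinct m-th roots of unity sum to 0, e.g. 1 + exp(2*I*pi/3) + exp(-2*I*pi/3) = 0.)
Dividing by |G| = 9 gives 9/9 = 1, matching the row-orthogonality relation <chi_8, chi_8> = [chi_8 = chi_8].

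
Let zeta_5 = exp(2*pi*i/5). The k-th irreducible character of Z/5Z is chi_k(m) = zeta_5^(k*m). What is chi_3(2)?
chi_3(2) = zeta_5^6 = exp(2*I*pi/5)

chi_3(2) = zeta_5^(3*2) = zeta_5^6. Since zeta_5^5 = 1, this equals zeta_5^1 = exp(2*pi*i*1/5) = exp(2*I*pi/5).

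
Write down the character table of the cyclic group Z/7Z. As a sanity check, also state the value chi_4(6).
Character table of Z/7Z (irreps indexed chi_0,...,chi_6 with chi_k(m) = zeta_7^(k*m), zeta_7 = exp(2*pi*i/7)):
  irrep \ class  {0} (size 1)  {1} (size 1)    {2} (size 1)    {3} (size 1)    {4} (size 1)    {5} (size 1)    {6} (size 1)  
  chi_0          1             1               1               1               1               1               1             
  chi_1          1             exp(2*I*pi/7)   exp(4*I*pi/7)   exp(6*I*pi/7)   exp(-6*I*pi/7)  exp(-4*I*pi/7)  exp(-2*I*pi/7)
  chi_2          1             exp(4*I*pi/7)   exp(-6*I*pi/7)  exp(-2*I*pi/7)  exp(2*I*pi/7)   exp(6*I*pi/7)   exp(-4*I*pi/7)
  chi_3          1             exp(6*I*pi/7)   exp(-2*I*pi/7)  exp(4*I*pi/7)   exp(-4*I*pi/7)  exp(2*I*pi/7)   exp(-6*I*pi/7)
  chi_4          1             exp(-6*I*pi/7)  exp(2*I*pi/7)   exp(-4*I*pi/7)  exp(4*I*pi/7)   exp(-2*I*pi/7)  exp(6*I*pi/7) 
  chi_5          1             exp(-4*I*pi/7)  exp(6*I*pi/7)   exp(2*I*pi/7)   exp(-2*I*pi/7)  exp(-6*I*pi/7)  exp(4*I*pi/7) 
  chi_6          1             exp(-2*I*pi/7)  exp(-4*I*pi/7)  exp(-6*I*pi/7)  exp(6*I*pi/7)   exp(4*I*pi/7)   exp(2*I*pi/7) 

Spot check: chi_4(6) = zeta_7^(4*6) = zeta_7^24 = exp(6*I*pi/7).

Justification: Z/7Z is abelian, so all 7 irreducible complex representations are 1-dimensional. They are given by chi_k(m) = zeta_7^(k*m) for k = 0,...,6. Row orthogonality: sum_m chi_k(m) conj(chi_l(m)) = 7 * [k = l].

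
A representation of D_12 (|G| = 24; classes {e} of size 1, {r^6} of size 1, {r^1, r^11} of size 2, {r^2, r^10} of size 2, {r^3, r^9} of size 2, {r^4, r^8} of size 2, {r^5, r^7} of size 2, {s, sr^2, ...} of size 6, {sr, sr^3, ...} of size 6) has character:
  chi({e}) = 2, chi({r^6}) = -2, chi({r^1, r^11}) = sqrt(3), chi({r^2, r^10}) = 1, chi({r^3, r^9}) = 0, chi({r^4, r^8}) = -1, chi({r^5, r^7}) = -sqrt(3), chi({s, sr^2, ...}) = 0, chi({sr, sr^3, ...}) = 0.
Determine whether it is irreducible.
Irreducible: <chi, chi> = 1.

Argument: <chi, chi> = (1/|G|) sum_C |C| * |chi(C)|^2 = (1/24)[1*|2|^2 + 1*|-2|^2 + 2*|sqrt(3)|^2 + 2*|1|^2 + 2*|0|^2 + 2*|-1|^2 + 2*|-sqrt(3)|^2 + 6*|0|^2 + 6*|0|^2]
  = (1/24)[(4) + (4) + (6) + (2) + (0) + (2) + (6) + (0) + (0)] = 24/24 = 1.
A character is irreducible iff <chi, chi> = 1, so this representation is irreducible.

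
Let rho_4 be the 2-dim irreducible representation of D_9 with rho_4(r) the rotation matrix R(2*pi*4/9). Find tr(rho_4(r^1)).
chi_{rho_4}(r^1) = 2*cos(2*pi*4*1/9) = -2*cos(pi/9)

Solution. rho_4(r^1) is rotation by angle 2*pi*4*1/9, whose trace is 2*cos(2*pi*4*1/9) = -2*cos(pi/9).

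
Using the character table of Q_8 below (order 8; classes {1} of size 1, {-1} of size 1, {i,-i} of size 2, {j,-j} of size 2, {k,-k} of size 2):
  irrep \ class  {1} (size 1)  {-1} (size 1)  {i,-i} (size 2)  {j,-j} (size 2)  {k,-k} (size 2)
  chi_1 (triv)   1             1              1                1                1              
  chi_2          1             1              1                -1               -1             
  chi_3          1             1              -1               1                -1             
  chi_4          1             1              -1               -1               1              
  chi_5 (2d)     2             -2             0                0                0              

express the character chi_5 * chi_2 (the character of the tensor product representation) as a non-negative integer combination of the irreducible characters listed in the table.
chi_5 tensor chi_2 = chi_5 (all other irreducibles have multiplicity 0).

Proof sketch: The character of a tensor product is the pointwise product (chi_5 * chi_2)(C) = chi_5(C) * chi_2(C):
  {1}: (2)*(1), {-1}: (-2)*(1), {i,-i}: (0)*(1), {j,-j}: (0)*(-1), {k,-k}: (0)*(-1)
so (chi_5 * chi_2) takes values
  {1} -> 2, {-1} -> -2, {i,-i} -> 0, {j,-j} -> 0, {k,-k} -> 0.
Now take the inner product of this character with each irreducible chi from the table, <chi_5*chi_2, chi> = (1/8) sum_C |C| (chi_5*chi_2)(C) conj(chi(C)):
  <chi_5*chi_2, chi_1> = (1/8)[1*(2)*conj(1) + 1*(-2)*conj(1) + 2*(0)*conj(1) + 2*(0)*conj(1) + 2*(0)*conj(1)]
      = (1/8)[(2) + (-2) + (0) + (0) + (0)] = 0/8 = 0
  <chi_5*chi_2, chi_2> = (1/8)[1*(2)*conj(1) + 1*(-2)*conj(1) + 2*(0)*conj(1) + 2*(0)*conj(-1) + 2*(0)*conj(-1)]
      = (1/8)[(2) + (-2) + (0) + (0) + (0)] = 0/8 = 0
  <chi_5*chi_2, chi_3> = (1/8)[1*(2)*conj(1) + 1*(-2)*conj(1) + 2*(0)*conj(-1) + 2*(0)*conj(1) + 2*(0)*conj(-1)]
      = (1/8)[(2) + (-2) + (0) + (0) + (0)] = 0/8 = 0
  <chi_5*chi_2, chi_4> = (1/8)[1*(2)*conj(1) + 1*(-2)*conj(1) + 2*(0)*conj(-1) + 2*(0)*conj(-1) + 2*(0)*conj(1)]
      = (1/8)[(2) + (-2) + (0) + (0) + (0)] = 0/8 = 0
  <chi_5*chi_2, chi_5> = (1/8)[1*(2)*conj(2) + 1*(-2)*conj(-2) + 2*(0)*conj(0) + 2*(0)*conj(0) + 2*(0)*conj(0)]
      = (1/8)[(4) + (4) + (0) + (0) + (0)] = 8/8 = 1
Hence the multiplicities are chi_5: 1. Dimension check: dim(chi_5)*dim(chi_2) = 2*1 = 2 and sum (mult * dim) = 1*2 = 2.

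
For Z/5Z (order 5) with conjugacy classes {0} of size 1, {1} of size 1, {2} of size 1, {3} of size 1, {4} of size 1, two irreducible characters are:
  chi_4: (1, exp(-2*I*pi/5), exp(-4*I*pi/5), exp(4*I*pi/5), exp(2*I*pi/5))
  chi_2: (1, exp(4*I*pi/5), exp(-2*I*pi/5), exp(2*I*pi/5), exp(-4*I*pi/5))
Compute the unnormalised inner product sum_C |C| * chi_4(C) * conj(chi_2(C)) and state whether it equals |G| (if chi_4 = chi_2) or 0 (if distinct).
Sum = 0; so <chi_4, chi_2> = 0 (distinct irreducibles are orthogonal).

Compute term by term over conjugacy classes (|C| * chi_4(C) * conj(chi_2(C))):
  1*(1)*conj(1) + 1*(exp(-2*I*pi/5))*conj(exp(4*I*pi/5)) + 1*(exp(-4*I*pi/5))*conj(exp(-2*I*pi/5)) + 1*(exp(4*I*pi/5))*conj(exp(2*I*pi/5)) + 1*(exp(2*I*pi/5))*conj(exp(-4*I*pi/5))
  = (1) + (exp(4*I*pi/5)) + (exp(-2*I*pi/5)) + (exp(2*I*pi/5)) + (exp(-4*I*pi/5))
  = 0.
(Exp terms are combined using exp(i*s)*conj(exp(i*t)) = exp(i*(s-t)), and sums of them are collapsed using the identity that for every m > 1 the m distinct m-th roots of unity sum to 0, e.g. 1 + exp(2*I*pi/3) + exp(-2*I*pi/3) = 0.)
Dividing by |G| = 5 gives 0/5 = 0, matching the row-orthogonality relation <chi_4, chi_2> = [chi_4 = chi_2].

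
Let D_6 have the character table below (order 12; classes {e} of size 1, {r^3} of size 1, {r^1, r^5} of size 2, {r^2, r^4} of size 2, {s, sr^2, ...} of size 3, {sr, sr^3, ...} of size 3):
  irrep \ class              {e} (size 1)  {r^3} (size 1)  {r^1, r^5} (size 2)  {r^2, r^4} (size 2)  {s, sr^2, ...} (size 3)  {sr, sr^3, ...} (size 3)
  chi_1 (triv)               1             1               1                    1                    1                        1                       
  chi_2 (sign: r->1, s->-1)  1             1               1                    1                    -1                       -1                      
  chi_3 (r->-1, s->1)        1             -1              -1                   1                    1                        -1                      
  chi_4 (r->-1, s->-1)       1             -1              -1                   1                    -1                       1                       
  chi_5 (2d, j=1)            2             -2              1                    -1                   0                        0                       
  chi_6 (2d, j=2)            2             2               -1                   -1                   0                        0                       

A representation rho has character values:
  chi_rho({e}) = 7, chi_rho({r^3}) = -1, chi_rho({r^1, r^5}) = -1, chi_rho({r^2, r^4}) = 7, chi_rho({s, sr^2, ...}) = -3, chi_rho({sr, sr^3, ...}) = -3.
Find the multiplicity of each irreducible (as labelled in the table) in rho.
Multiplicities: chi_1: 0, chi_2: 3, chi_3: 2, chi_4: 2, chi_5: 0, chi_6: 0.

Proof sketch: Use <chi_rho, chi> = (1/|G|) sum_C |C| * chi_rho(C) * conj(chi(C)) with |G| = 12 for each irreducible chi in the table:
  <chi_rho, chi_1> = (1/12)[1*(7)*conj(1) + 1*(-1)*conj(1) + 2*(-1)*conj(1) + 2*(7)*conj(1) + 3*(-3)*conj(1) + 3*(-3)*conj(1)]
      = (1/12)[(7) + (-1) + (-2) + (14) + (-9) + (-9)] = 0/12 = 0
  <chi_rho, chi_2> = (1/12)[1*(7)*conj(1) + 1*(-1)*conj(1) + 2*(-1)*conj(1) + 2*(7)*conj(1) + 3*(-3)*conj(-1) + 3*(-3)*conj(-1)]
      = (1/12)[(7) + (-1) + (-2) + (14) + (9) + (9)] = 36/12 = 3
  <chi_rho, chi_3> = (1/12)[1*(7)*conj(1) + 1*(-1)*conj(-1) + 2*(-1)*conj(-1) + 2*(7)*conj(1) + 3*(-3)*conj(1) + 3*(-3)*conj(-1)]
      = (1/12)[(7) + (1) + (2) + (14) + (-9) + (9)] = 24/12 = 2
  <chi_rho, chi_4> = (1/12)[1*(7)*conj(1) + 1*(-1)*conj(-1) + 2*(-1)*conj(-1) + 2*(7)*conj(1) + 3*(-3)*conj(-1) + 3*(-3)*conj(1)]
      = (1/12)[(7) + (1) + (2) + (14) + (9) + (-9)] = 24/12 = 2
  <chi_rho, chi_5> = (1/12)[1*(7)*conj(2) + 1*(-1)*conj(-2) + 2*(-1)*conj(1) + 2*(7)*conj(-1) + 3*(-3)*conj(0) + 3*(-3)*conj(0)]
      = (1/12)[(14) + (2) + (-2) + (-14) + (0) + (0)] = 0/12 = 0
  <chi_rho, chi_6> = (1/12)[1*(7)*conj(2) + 1*(-1)*conj(2) + 2*(-1)*conj(-1) + 2*(7)*conj(-1) + 3*(-3)*conj(0) + 3*(-3)*conj(0)]
      = (1/12)[(14) + (-2) + (2) + (-14) + (0) + (0)] = 0/12 = 0
Dimension check: dim(rho) = sum (mult * dim) = 0*1 + 3*1 + 2*1 + 2*1 + 0*2 + 0*2 = 7 = chi_rho(e) = 7.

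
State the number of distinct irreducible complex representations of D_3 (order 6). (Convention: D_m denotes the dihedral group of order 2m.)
3

Details: The number of irreducible complex representations of a finite group equals its number of conjugacy classes. D_3 has 3 conjugacy classes ((n+3)/2 for n odd), so D_3 (order 6) has exactly 3 irreducible complex representations.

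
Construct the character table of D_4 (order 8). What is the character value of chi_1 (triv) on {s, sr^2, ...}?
Conjugacy classes: {e} of size 1, {r^2} of size 1, {r^1, r^3} of size 2, {s, sr^2, ...} of size 2, {sr, sr^3, ...} of size 2.
Character table:
  irrep \ class              {e} (size 1)  {r^2} (size 1)  {r^1, r^3} (size 2)  {s, sr^2, ...} (size 2)  {sr, sr^3, ...} (size 2)
  chi_1 (triv)               1             1               1                    1                        1                       
  chi_2 (sign: r->1, s->-1)  1             1               1                    -1                       -1                      
  chi_3 (r->-1, s->1)        1             1               -1                   1                        -1                      
  chi_4 (r->-1, s->-1)       1             1               -1                   -1                       1                       
  chi_5 (2d, j=1)            2             -2              0                    0                        0                       

Spot check: chi_1 (triv) on {s, sr^2, ...} = 1.

Derivation: D_4 has order 2*4 = 8 with 5 conjugacy classes, hence 5 irreducibles. Sum of squared dims 1 + 1 + 1 + 1 + 4 = 8 = |G|. Linear characters come from the abelianisation; the 2-dimensional irreps have character r^k -> 2*cos(2*pi*j*k/4), reflections -> 0.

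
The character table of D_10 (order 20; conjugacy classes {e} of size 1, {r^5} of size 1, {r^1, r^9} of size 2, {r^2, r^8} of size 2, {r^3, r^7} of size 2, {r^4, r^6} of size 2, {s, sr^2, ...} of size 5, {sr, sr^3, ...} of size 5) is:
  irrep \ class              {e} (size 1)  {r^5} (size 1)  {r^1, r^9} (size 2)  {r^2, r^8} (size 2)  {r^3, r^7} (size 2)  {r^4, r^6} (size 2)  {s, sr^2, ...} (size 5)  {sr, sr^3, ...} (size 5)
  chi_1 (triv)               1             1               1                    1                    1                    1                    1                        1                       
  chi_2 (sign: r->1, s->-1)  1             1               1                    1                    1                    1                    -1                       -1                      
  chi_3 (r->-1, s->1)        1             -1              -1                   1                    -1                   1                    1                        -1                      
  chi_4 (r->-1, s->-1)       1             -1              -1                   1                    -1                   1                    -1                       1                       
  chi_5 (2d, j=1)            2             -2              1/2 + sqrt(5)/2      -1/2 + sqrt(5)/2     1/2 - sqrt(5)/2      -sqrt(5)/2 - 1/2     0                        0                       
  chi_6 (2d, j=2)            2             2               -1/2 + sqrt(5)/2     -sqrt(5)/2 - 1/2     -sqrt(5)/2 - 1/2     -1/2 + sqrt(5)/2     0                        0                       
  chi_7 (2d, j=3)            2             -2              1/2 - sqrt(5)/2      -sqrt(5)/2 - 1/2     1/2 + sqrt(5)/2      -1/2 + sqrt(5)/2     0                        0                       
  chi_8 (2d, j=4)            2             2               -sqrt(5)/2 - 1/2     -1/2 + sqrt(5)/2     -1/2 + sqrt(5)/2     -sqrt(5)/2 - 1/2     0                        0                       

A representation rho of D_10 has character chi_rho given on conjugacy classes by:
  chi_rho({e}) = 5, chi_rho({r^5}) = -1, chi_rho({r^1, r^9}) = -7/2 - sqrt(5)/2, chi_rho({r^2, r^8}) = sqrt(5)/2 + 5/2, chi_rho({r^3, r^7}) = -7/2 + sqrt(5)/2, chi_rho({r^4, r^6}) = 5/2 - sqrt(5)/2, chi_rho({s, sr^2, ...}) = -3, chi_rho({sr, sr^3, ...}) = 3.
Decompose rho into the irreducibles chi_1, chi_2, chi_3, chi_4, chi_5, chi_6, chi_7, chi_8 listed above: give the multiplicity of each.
Multiplicities: chi_1: 0, chi_2: 0, chi_3: 0, chi_4: 3, chi_5: 0, chi_6: 0, chi_7: 0, chi_8: 1.

Justification: Use <chi_rho, chi> = (1/|G|) sum_C |C| * chi_rho(C) * conj(chi(C)) with |G| = 20 for each irreducible chi in the table:
  <chi_rho, chi_1> = (1/20)[1*(5)*conj(1) + 1*(-1)*conj(1) + 2*(-7/2 - sqrt(5)/2)*conj(1) + 2*(sqrt(5)/2 + 5/2)*conj(1) + 2*(-7/2 + sqrt(5)/2)*conj(1) + 2*(5/2 - sqrt(5)/2)*conj(1) + 5*(-3)*conj(1) + 5*(3)*conj(1)]
      = (1/20)[(5) + (-1) + (-7 - sqrt(5)) + (sqrt(5) + 5) + (-7 + sqrt(5)) + (5 - sqrt(5)) + (-15) + (15)] = 0/20 = 0
  <chi_rho, chi_2> = (1/20)[1*(5)*conj(1) + 1*(-1)*conj(1) + 2*(-7/2 - sqrt(5)/2)*conj(1) + 2*(sqrt(5)/2 + 5/2)*conj(1) + 2*(-7/2 + sqrt(5)/2)*conj(1) + 2*(5/2 - sqrt(5)/2)*conj(1) + 5*(-3)*conj(-1) + 5*(3)*conj(-1)]
      = (1/20)[(5) + (-1) + (-7 - sqrt(5)) + (sqrt(5) + 5) + (-7 + sqrt(5)) + (5 - sqrt(5)) + (15) + (-15)] = 0/20 = 0
  <chi_rho, chi_3> = (1/20)[1*(5)*conj(1) + 1*(-1)*conj(-1) + 2*(-7/2 - sqrt(5)/2)*conj(-1) + 2*(sqrt(5)/2 + 5/2)*conj(1) + 2*(-7/2 + sqrt(5)/2)*conj(-1) + 2*(5/2 - sqrt(5)/2)*conj(1) + 5*(-3)*conj(1) + 5*(3)*conj(-1)]
      = (1/20)[(5) + (1) + (sqrt(5) + 7) + (sqrt(5) + 5) + (7 - sqrt(5)) + (5 - sqrt(5)) + (-15) + (-15)] = 0/20 = 0
  <chi_rho, chi_4> = (1/20)[1*(5)*conj(1) + 1*(-1)*conj(-1) + 2*(-7/2 - sqrt(5)/2)*conj(-1) + 2*(sqrt(5)/2 + 5/2)*conj(1) + 2*(-7/2 + sqrt(5)/2)*conj(-1) + 2*(5/2 - sqrt(5)/2)*conj(1) + 5*(-3)*conj(-1) + 5*(3)*conj(1)]
      = (1/20)[(5) + (1) + (sqrt(5) + 7) + (sqrt(5) + 5) + (7 - sqrt(5)) + (5 - sqrt(5)) + (15) + (15)] = 60/20 = 3
  <chi_rho, chi_5> = (1/20)[1*(5)*conj(2) + 1*(-1)*conj(-2) + 2*(-7/2 - sqrt(5)/2)*conj(1/2 + sqrt(5)/2) + 2*(sqrt(5)/2 + 5/2)*conj(-1/2 + sqrt(5)/2) + 2*(-7/2 + sqrt(5)/2)*conj(1/2 - sqrt(5)/2) + 2*(5/2 - sqrt(5)/2)*conj(-sqrt(5)/2 - 1/2) + 5*(-3)*conj(0) + 5*(3)*conj(0)]
      = (1/20)[(10) + (2) + (-4*sqrt(5) - 6) + (2*sqrt(5)) + (-6 + 4*sqrt(5)) + (-2*sqrt(5)) + (0) + (0)] = 0/20 = 0
  <chi_rho, chi_6> = (1/20)[1*(5)*conj(2) + 1*(-1)*conj(2) + 2*(-7/2 - sqrt(5)/2)*conj(-1/2 + sqrt(5)/2) + 2*(sqrt(5)/2 + 5/2)*conj(-sqrt(5)/2 - 1/2) + 2*(-7/2 + sqrt(5)/2)*conj(-sqrt(5)/2 - 1/2) + 2*(5/2 - sqrt(5)/2)*conj(-1/2 + sqrt(5)/2) + 5*(-3)*conj(0) + 5*(3)*conj(0)]
      = (1/20)[(10) + (-2) + (1 - 3*sqrt(5)) + (-3*sqrt(5) - 5) + (1 + 3*sqrt(5)) + (-5 + 3*sqrt(5)) + (0) + (0)] = 0/20 = 0
  <chi_rho, chi_7> = (1/20)[1*(5)*conj(2) + 1*(-1)*conj(-2) + 2*(-7/2 - sqrt(5)/2)*conj(1/2 - sqrt(5)/2) + 2*(sqrt(5)/2 + 5/2)*conj(-sqrt(5)/2 - 1/2) + 2*(-7/2 + sqrt(5)/2)*conj(1/2 + sqrt(5)/2) + 2*(5/2 - sqrt(5)/2)*conj(-1/2 + sqrt(5)/2) + 5*(-3)*conj(0) + 5*(3)*conj(0)]
      = (1/20)[(10) + (2) + (-1 + 3*sqrt(5)) + (-3*sqrt(5) - 5) + (-3*sqrt(5) - 1) + (-5 + 3*sqrt(5)) + (0) + (0)] = 0/20 = 0
  <chi_rho, chi_8> = (1/20)[1*(5)*conj(2) + 1*(-1)*conj(2) + 2*(-7/2 - sqrt(5)/2)*conj(-sqrt(5)/2 - 1/2) + 2*(sqrt(5)/2 + 5/2)*conj(-1/2 + sqrt(5)/2) + 2*(-7/2 + sqrt(5)/2)*conj(-1/2 + sqrt(5)/2) + 2*(5/2 - sqrt(5)/2)*conj(-sqrt(5)/2 - 1/2) + 5*(-3)*conj(0) + 5*(3)*conj(0)]
      = (1/20)[(10) + (-2) + (6 + 4*sqrt(5)) + (2*sqrt(5)) + (6 - 4*sqrt(5)) + (-2*sqrt(5)) + (0) + (0)] = 20/20 = 1
Dimension check: dim(rho) = sum (mult * dim) = 0*1 + 0*1 + 0*1 + 3*1 + 0*2 + 0*2 + 0*2 + 1*2 = 5 = chi_rho(e) = 5.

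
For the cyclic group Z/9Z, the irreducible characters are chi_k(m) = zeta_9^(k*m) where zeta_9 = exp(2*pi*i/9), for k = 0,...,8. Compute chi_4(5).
chi_4(5) = zeta_9^20 = exp(4*I*pi/9)

Argument: chi_4(5) = zeta_9^(4*5) = zeta_9^20. Since zeta_9^9 = 1, this equals zeta_9^2 = exp(2*pi*i*2/9) = exp(4*I*pi/9).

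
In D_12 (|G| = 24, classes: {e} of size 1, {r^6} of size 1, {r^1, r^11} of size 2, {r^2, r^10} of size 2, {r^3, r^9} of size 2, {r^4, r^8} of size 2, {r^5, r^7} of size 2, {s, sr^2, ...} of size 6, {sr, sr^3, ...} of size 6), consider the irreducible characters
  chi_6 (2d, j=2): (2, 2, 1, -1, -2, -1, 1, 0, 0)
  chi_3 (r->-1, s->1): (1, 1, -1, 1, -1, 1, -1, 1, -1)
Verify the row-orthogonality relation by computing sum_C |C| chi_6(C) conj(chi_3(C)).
Sum = 0; so <chi_6, chi_3> = 0 (distinct irreducibles are orthogonal).

Working: Compute term by term over conjugacy classes (|C| * chi_6(C) * conj(chi_3(C))):
  1*(2)*conj(1) + 1*(2)*conj(1) + 2*(1)*conj(-1) + 2*(-1)*conj(1) + 2*(-2)*conj(-1) + 2*(-1)*conj(1) + 2*(1)*conj(-1) + 6*(0)*conj(1) + 6*(0)*conj(-1)
  = (2) + (2) + (-2) + (-2) + (4) + (-2) + (-2) + (0) + (0)
  = 0.
Dividing by |G| = 24 gives 0/24 = 0, matching the row-orthogonality relation <chi_6, chi_3> = [chi_6 = chi_3].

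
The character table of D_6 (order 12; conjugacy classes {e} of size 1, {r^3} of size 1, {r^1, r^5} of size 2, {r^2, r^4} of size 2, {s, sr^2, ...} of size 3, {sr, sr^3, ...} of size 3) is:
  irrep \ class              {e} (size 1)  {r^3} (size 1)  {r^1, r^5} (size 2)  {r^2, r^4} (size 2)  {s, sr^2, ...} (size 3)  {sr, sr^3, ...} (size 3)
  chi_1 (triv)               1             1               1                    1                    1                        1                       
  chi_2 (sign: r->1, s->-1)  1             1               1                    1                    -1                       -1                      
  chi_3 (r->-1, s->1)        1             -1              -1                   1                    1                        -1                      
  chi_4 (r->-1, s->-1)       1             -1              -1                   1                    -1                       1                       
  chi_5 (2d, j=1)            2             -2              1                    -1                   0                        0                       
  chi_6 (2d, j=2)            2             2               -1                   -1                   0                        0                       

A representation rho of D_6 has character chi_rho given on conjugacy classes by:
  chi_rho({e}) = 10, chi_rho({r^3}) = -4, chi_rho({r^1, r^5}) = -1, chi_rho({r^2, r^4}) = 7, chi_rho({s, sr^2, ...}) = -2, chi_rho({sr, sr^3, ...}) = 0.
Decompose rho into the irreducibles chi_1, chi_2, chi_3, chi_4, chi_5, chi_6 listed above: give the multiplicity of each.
Multiplicities: chi_1: 1, chi_2: 2, chi_3: 2, chi_4: 3, chi_5: 1, chi_6: 0.

Explanation: Use <chi_rho, chi> = (1/|G|) sum_C |C| * chi_rho(C) * conj(chi(C)) with |G| = 12 for each irreducible chi in the table:
  <chi_rho, chi_1> = (1/12)[1*(10)*conj(1) + 1*(-4)*conj(1) + 2*(-1)*conj(1) + 2*(7)*conj(1) + 3*(-2)*conj(1) + 3*(0)*conj(1)]
      = (1/12)[(10) + (-4) + (-2) + (14) + (-6) + (0)] = 12/12 = 1
  <chi_rho, chi_2> = (1/12)[1*(10)*conj(1) + 1*(-4)*conj(1) + 2*(-1)*conj(1) + 2*(7)*conj(1) + 3*(-2)*conj(-1) + 3*(0)*conj(-1)]
      = (1/12)[(10) + (-4) + (-2) + (14) + (6) + (0)] = 24/12 = 2
  <chi_rho, chi_3> = (1/12)[1*(10)*conj(1) + 1*(-4)*conj(-1) + 2*(-1)*conj(-1) + 2*(7)*conj(1) + 3*(-2)*conj(1) + 3*(0)*conj(-1)]
      = (1/12)[(10) + (4) + (2) + (14) + (-6) + (0)] = 24/12 = 2
  <chi_rho, chi_4> = (1/12)[1*(10)*conj(1) + 1*(-4)*conj(-1) + 2*(-1)*conj(-1) + 2*(7)*conj(1) + 3*(-2)*conj(-1) + 3*(0)*conj(1)]
      = (1/12)[(10) + (4) + (2) + (14) + (6) + (0)] = 36/12 = 3
  <chi_rho, chi_5> = (1/12)[1*(10)*conj(2) + 1*(-4)*conj(-2) + 2*(-1)*conj(1) + 2*(7)*conj(-1) + 3*(-2)*conj(0) + 3*(0)*conj(0)]
      = (1/12)[(20) + (8) + (-2) + (-14) + (0) + (0)] = 12/12 = 1
  <chi_rho, chi_6> = (1/12)[1*(10)*conj(2) + 1*(-4)*conj(2) + 2*(-1)*conj(-1) + 2*(7)*conj(-1) + 3*(-2)*conj(0) + 3*(0)*conj(0)]
      = (1/12)[(20) + (-8) + (2) + (-14) + (0) + (0)] = 0/12 = 0
Dimension check: dim(rho) = sum (mult * dim) = 1*1 + 2*1 + 2*1 + 3*1 + 1*2 + 0*2 = 10 = chi_rho(e) = 10.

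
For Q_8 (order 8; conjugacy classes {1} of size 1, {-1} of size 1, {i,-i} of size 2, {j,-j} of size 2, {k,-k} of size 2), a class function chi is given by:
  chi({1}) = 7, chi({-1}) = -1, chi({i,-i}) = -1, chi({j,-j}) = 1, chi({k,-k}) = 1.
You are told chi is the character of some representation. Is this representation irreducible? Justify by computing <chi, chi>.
Not irreducible (reducible): <chi, chi> = 7 > 1.

Proof sketch: <chi, chi> = (1/|G|) sum_C |C| * |chi(C)|^2 = (1/8)[1*|7|^2 + 1*|-1|^2 + 2*|-1|^2 + 2*|1|^2 + 2*|1|^2]
  = (1/8)[(49) + (1) + (2) + (2) + (2)] = 56/8 = 7.
A character is irreducible iff <chi, chi> = 1, so this representation is reducible.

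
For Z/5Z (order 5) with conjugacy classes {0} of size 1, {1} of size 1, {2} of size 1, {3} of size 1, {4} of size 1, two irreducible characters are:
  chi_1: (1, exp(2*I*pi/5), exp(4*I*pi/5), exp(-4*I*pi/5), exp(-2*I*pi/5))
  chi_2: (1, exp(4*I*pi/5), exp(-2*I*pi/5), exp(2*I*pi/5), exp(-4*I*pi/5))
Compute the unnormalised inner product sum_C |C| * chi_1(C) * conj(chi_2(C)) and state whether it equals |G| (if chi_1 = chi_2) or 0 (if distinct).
Sum = 0; so <chi_1, chi_2> = 0 (distinct irreducibles are orthogonal).

Explanation: Compute term by term over conjugacy classes (|C| * chi_1(C) * conj(chi_2(C))):
  1*(1)*conj(1) + 1*(exp(2*I*pi/5))*conj(exp(4*I*pi/5)) + 1*(exp(4*I*pi/5))*conj(exp(-2*I*pi/5)) + 1*(exp(-4*I*pi/5))*conj(exp(2*I*pi/5)) + 1*(exp(-2*I*pi/5))*conj(exp(-4*I*pi/5))
  = (1) + (exp(-2*I*pi/5)) + (exp(-4*I*pi/5)) + (exp(4*I*pi/5)) + (exp(2*I*pi/5))
  = 0.
(Exp terms are combined using exp(i*s)*conj(exp(i*t)) = exp(i*(s-t)), and sums of them are collapsed using the identity that for every m > 1 the m distinct m-th roots of unity sum to 0, e.g. 1 + exp(2*I*pi/3) + exp(-2*I*pi/3) = 0.)
Dividing by |G| = 5 gives 0/5 = 0, matching the row-orthogonality relation <chi_1, chi_2> = [chi_1 = chi_2].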